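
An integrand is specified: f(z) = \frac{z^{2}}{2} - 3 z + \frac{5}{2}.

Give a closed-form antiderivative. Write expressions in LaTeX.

An antiderivative is F(z) = \frac{z^{3}}{6} - \frac{3 z^{2}}{2} + \frac{5 z}{2}.

The integrand splits into summands that can be handled one at a time.
Check: d/dz[\frac{z^{3}}{6} - \frac{3 z^{2}}{2} + \frac{5 z}{2}] = \frac{z^{2}}{2} - 3 z + \frac{5}{2} = f(z).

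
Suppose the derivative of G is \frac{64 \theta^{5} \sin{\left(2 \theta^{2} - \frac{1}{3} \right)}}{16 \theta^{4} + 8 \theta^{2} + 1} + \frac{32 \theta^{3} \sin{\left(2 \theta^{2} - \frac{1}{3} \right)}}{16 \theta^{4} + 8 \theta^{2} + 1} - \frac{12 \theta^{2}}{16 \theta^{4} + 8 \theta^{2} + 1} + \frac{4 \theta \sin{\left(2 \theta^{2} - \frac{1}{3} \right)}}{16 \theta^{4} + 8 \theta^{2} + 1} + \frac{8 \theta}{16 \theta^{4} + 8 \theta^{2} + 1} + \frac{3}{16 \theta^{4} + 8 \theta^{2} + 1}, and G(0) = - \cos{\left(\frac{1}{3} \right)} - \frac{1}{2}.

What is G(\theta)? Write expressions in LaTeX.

The integrand splits into summands that can be handled one at a time.
A general antiderivative is \frac{3 \theta - 1}{4 \theta^{2} + 1} - \cos{\left(2 \theta^{2} - \frac{1}{3} \right)} + C.
The condition gives C = - \cos{\left(\frac{1}{3} \right)} - \frac{1}{2} - (-1 - \cos{\left(\frac{1}{3} \right)}) = \frac{1}{2}.
So G(\theta) = \frac{3 \theta - 1}{4 \theta^{2} + 1} - \cos{\left(2 \theta^{2} - \frac{1}{3} \right)} + \frac{1}{2}.
Check: d/d\theta[\frac{3 \theta - 1}{4 \theta^{2} + 1} - \cos{\left(2 \theta^{2} - \frac{1}{3} \right)} + \frac{1}{2}] = \frac{64 \theta^{5} \sin{\left(2 \theta^{2} - \frac{1}{3} \right)} + 32 \theta^{3} \sin{\left(2 \theta^{2} - \frac{1}{3} \right)} - 12 \theta^{2} + 4 \theta \sin{\left(2 \theta^{2} - \frac{1}{3} \right)} + 8 \theta + 3}{16 \theta^{4} + 8 \theta^{2} + 1}, which equals G'(\theta).

G(\theta) = \frac{3 \theta - 1}{4 \theta^{2} + 1} - \cos{\left(2 \theta^{2} - \frac{1}{3} \right)} + \frac{1}{2}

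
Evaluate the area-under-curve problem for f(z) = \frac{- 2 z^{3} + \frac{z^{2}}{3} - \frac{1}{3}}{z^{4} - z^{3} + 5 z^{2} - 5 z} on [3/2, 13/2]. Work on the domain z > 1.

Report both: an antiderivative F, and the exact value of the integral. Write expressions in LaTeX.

Factor the denominator (3 z \left(z - 1\right) \left(z^{2} + 5\right)) and decompose: f = - \frac{2 \left(13 z + 10\right)}{15 \left(z^{2} + 5\right)} - \frac{1}{3 \left(z - 1\right)} + \frac{1}{15 z}; each piece integrates to a log, atan, or power term.
F(z) = \frac{\log{\left(z \right)}}{15} - \frac{\log{\left(z - 1 \right)}}{3} - \frac{13 \log{\left(z^{2} + 5 \right)}}{15} - \frac{4 \sqrt{5} \operatorname{atan}{\left(\frac{\sqrt{5} z}{5} \right)}}{15} is an antiderivative of f.
Check: d/dz[\frac{\log{\left(z \right)}}{15} - \frac{\log{\left(z - 1 \right)}}{3} - \frac{13 \log{\left(z^{2} + 5 \right)}}{15} - \frac{4 \sqrt{5} \operatorname{atan}{\left(\frac{\sqrt{5} z}{5} \right)}}{15}] = \frac{- 6 z^{3} + z^{2} - 1}{3 z^{4} - 3 z^{3} + 15 z^{2} - 15 z}, which equals f(z).
F(13/2) = - \frac{13 \log{\left(\frac{189}{4} \right)}}{15} - \frac{4 \sqrt{5} \operatorname{atan}{\left(\frac{13 \sqrt{5}}{10} \right)}}{15} - \frac{\log{\left(\frac{11}{2} \right)}}{3} + \frac{\log{\left(\frac{13}{2} \right)}}{15}; F(3/2) = - \frac{13 \log{\left(\frac{29}{4} \right)}}{15} - \frac{4 \sqrt{5} \operatorname{atan}{\left(\frac{3 \sqrt{5}}{10} \right)}}{15} + \frac{\log{\left(\frac{3}{2} \right)}}{15} + \frac{\log{\left(2 \right)}}{3}.
Integral = F(13/2) - F(3/2) = - \frac{13 \log{\left(\frac{189}{4} \right)}}{15} - \frac{4 \sqrt{5} \operatorname{atan}{\left(\frac{13 \sqrt{5}}{10} \right)}}{15} - \frac{\log{\left(\frac{11}{2} \right)}}{3} - \frac{\log{\left(2 \right)}}{3} - \frac{\log{\left(\frac{3}{2} \right)}}{15} + \frac{\log{\left(\frac{13}{2} \right)}}{15} + \frac{4 \sqrt{5} \operatorname{atan}{\left(\frac{3 \sqrt{5}}{10} \right)}}{15} + \frac{13 \log{\left(\frac{29}{4} \right)}}{15}.

Antiderivative: F(z) = \frac{\log{\left(z \right)}}{15} - \frac{\log{\left(z - 1 \right)}}{3} - \frac{13 \log{\left(z^{2} + 5 \right)}}{15} - \frac{4 \sqrt{5} \operatorname{atan}{\left(\frac{\sqrt{5} z}{5} \right)}}{15}; value = - \frac{13 \log{\left(\frac{189}{4} \right)}}{15} - \frac{4 \sqrt{5} \operatorname{atan}{\left(\frac{13 \sqrt{5}}{10} \right)}}{15} - \frac{\log{\left(\frac{11}{2} \right)}}{3} - \frac{\log{\left(2 \right)}}{3} - \frac{\log{\left(\frac{3}{2} \right)}}{15} + \frac{\log{\left(\frac{13}{2} \right)}}{15} + \frac{4 \sqrt{5} \operatorname{atan}{\left(\frac{3 \sqrt{5}}{10} \right)}}{15} + \frac{13 \log{\left(\frac{29}{4} \right)}}{15}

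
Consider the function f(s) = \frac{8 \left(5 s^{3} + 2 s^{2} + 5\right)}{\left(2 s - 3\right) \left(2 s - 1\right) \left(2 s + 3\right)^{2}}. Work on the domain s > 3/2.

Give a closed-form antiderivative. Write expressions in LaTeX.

An antiderivative is F(s) = \frac{211 \log{\left(s - \frac{3}{2} \right)}}{144} - \frac{49 \log{\left(s - \frac{1}{2} \right)}}{64} + \frac{1037 \log{\left(s + \frac{3}{2} \right)}}{576} + \frac{59}{96 s + 144}.

The denominator factors as \left(2 s - 3\right) \left(2 s - 1\right) \left(2 s + 3\right)^{2}; partial fractions split f into directly integrable pieces: \frac{1037}{288 \left(2 s + 3\right)} - \frac{59}{24 \left(2 s + 3\right)^{2}} - \frac{49}{32 \left(2 s - 1\right)} + \frac{211}{72 \left(2 s - 3\right)}.
Check: d/ds[\frac{211 \log{\left(s - \frac{3}{2} \right)}}{144} - \frac{49 \log{\left(s - \frac{1}{2} \right)}}{64} + \frac{1037 \log{\left(s + \frac{3}{2} \right)}}{576} + \frac{59}{96 s + 144}] = \frac{40 s^{3} + 16 s^{2} + 40}{16 s^{4} + 16 s^{3} - 48 s^{2} - 36 s + 27}, which equals f(s).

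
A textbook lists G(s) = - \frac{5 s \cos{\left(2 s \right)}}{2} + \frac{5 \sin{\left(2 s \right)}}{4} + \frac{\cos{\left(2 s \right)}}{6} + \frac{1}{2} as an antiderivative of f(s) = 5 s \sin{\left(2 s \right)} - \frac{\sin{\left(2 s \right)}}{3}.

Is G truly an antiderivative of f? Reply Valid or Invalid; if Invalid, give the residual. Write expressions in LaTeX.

Valid - the claim checks out under differentiation.

d/ds[G] = 5 s \sin{\left(2 s \right)} - \frac{\sin{\left(2 s \right)}}{3}
This equals f(s) exactly, so the claim holds.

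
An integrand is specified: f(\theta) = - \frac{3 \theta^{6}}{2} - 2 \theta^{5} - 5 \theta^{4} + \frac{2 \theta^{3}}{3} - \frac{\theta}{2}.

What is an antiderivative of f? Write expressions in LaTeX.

An antiderivative is F(\theta) = \frac{\theta^{2} \left(- 18 \theta^{5} - 28 \theta^{4} - 84 \theta^{3} + 14 \theta^{2} - 21\right)}{84}.

The integrand splits into summands that can be handled one at a time.
Check: d/d\theta[\frac{\theta^{2} \left(- 18 \theta^{5} - 28 \theta^{4} - 84 \theta^{3} + 14 \theta^{2} - 21\right)}{84}] = - \frac{3 \theta^{6}}{2} - 2 \theta^{5} - 5 \theta^{4} + \frac{2 \theta^{3}}{3} - \frac{\theta}{2} = f(\theta).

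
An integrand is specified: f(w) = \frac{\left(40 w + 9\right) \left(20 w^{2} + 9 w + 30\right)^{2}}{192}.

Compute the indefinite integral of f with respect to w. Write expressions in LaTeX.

F(w) = - 3 \left(- \frac{5 w^{2}}{3} - \frac{3 w}{4} - \frac{5}{2}\right)^{3} + C

The substitution u = - \frac{5 w^{2}}{3} - \frac{3 w}{4} - \frac{5}{2} works: f is exactly (dF/du)*(du/dw) for that inner function.
Check: d/dw[- 3 \left(- \frac{5 w^{2}}{3} - \frac{3 w}{4} - \frac{5}{2}\right)^{3}] = \frac{250 w^{5}}{3} + \frac{375 w^{4}}{4} + \frac{1135 w^{3}}{4} + \frac{11043 w^{2}}{64} + \frac{3405 w}{16} + \frac{675}{16}, which equals f(w).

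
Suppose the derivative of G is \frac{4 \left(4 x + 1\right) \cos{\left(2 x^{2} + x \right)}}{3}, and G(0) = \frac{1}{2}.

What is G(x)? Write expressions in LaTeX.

G(x) = \frac{4 \sin{\left(2 x^{2} + x \right)}}{3} + \frac{1}{2}

The substitution u = 2 x^{2} + x works: G'(x) is exactly (dG/du)*(du/dx) for that inner function.
A general antiderivative is \frac{4 \sin{\left(2 x^{2} + x \right)}}{3} + C.
The condition gives C = \frac{1}{2} - (0) = \frac{1}{2}.
So G(x) = \frac{4 \sin{\left(2 x^{2} + x \right)}}{3} + \frac{1}{2}.
Check: d/dx[\frac{4 \sin{\left(2 x^{2} + x \right)}}{3} + \frac{1}{2}] = \frac{16 x \cos{\left(2 x^{2} + x \right)}}{3} + \frac{4 \cos{\left(2 x^{2} + x \right)}}{3}, which equals G'(x).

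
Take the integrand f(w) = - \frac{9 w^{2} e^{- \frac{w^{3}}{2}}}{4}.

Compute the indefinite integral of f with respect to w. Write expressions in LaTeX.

F(w) = \frac{3 e^{- \frac{w^{3}}{2}}}{2} + C

The substitution u = - \frac{w^{3}}{2} works: f is exactly (dF/du)*(du/dw) for that inner function.
Check: d/dw[\frac{3 e^{- \frac{w^{3}}{2}}}{2}] = - \frac{9 w^{2} e^{- \frac{w^{3}}{2}}}{4} = f(w).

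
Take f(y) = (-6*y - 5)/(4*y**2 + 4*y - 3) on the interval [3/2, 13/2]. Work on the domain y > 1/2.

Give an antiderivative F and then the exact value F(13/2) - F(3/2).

Antiderivative: F(y) = -log(y - 1/2) - log(y + 3/2)/2; value = -log(6) - log(8)/2 + log(3)/2

Factor the denominator ((2*y - 1)*(2*y + 3)) and decompose: f = -1/(2*y + 3) - 2/(2*y - 1); each piece integrates to a log, atan, or power term.
F(y) = -log(y - 1/2) - log(y + 3/2)/2 is an antiderivative of f.
Check: d/dy[-log(y - 1/2) - log(y + 3/2)/2] = (-6*y - 5)/(4*y**2 + 4*y - 3) = f(y).
F(13/2) = -log(6) - log(8)/2; F(3/2) = -log(3)/2.
Integral = F(13/2) - F(3/2) = -log(6) - log(8)/2 + log(3)/2.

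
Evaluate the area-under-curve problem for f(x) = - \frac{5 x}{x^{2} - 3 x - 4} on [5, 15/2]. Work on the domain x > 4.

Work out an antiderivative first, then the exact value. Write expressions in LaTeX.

The denominator factors as \left(x - 4\right) \left(x + 1\right); partial fractions split f into directly integrable pieces: - \frac{1}{x + 1} - \frac{4}{x - 4}.
F(x) = - 4 \log{\left(x - 4 \right)} - \log{\left(x + 1 \right)} is an antiderivative of f.
Check: d/dx[- 4 \log{\left(x - 4 \right)} - \log{\left(x + 1 \right)}] = - \frac{5 x}{x^{2} - 3 x - 4} = f(x).
F(15/2) = - 4 \log{\left(\frac{7}{2} \right)} - \log{\left(\frac{17}{2} \right)}; F(5) = - \log{\left(6 \right)}.
Integral = F(15/2) - F(5) = - 4 \log{\left(\frac{7}{2} \right)} - \log{\left(\frac{17}{2} \right)} + \log{\left(6 \right)}.

Antiderivative: F(x) = - 4 \log{\left(x - 4 \right)} - \log{\left(x + 1 \right)}; value = - 4 \log{\left(\frac{7}{2} \right)} - \log{\left(\frac{17}{2} \right)} + \log{\left(6 \right)}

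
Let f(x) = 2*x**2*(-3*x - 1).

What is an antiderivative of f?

A first test for any F(x): its x-derivative must equal f(x) identically.
Check: d/dx[-(9*x**4 + 4*x**3 + 6)/6] = -6*x**3 - 2*x**2, which equals f(x).

An antiderivative is F(x) = -(9*x**4 + 4*x**3 + 6)/6.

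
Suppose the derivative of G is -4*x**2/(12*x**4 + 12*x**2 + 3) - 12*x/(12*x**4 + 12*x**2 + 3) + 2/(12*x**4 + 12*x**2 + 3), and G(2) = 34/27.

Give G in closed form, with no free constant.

G(x) = (6*x**2 + 2*x + 6)/(6*x**2 + 3)

G'(x) has the shape u'v + uv' for u = 1/(2*x**2 + 1) and v = 2*x/3 + 1 — it is the derivative of the product u*v.
A general antiderivative is (2*x/3 + 1)/(2*x**2 + 1) + C.
The condition gives C = 34/27 - (7/27) = 1.
So G(x) = (6*x**2 + 2*x + 6)/(6*x**2 + 3).
Check: d/dx[(6*x**2 + 2*x + 6)/(6*x**2 + 3)] = (-4*x**2 - 12*x + 2)/(12*x**4 + 12*x**2 + 3), which equals G'(x).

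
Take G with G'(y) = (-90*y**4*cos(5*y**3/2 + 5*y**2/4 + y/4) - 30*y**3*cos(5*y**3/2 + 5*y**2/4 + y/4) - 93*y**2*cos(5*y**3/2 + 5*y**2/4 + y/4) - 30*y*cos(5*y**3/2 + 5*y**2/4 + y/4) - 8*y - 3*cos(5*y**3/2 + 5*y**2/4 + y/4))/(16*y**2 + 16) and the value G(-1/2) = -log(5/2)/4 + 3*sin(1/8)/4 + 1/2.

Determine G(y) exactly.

G(y) = -(log(2*y**2 + 2) + 3*sin(5*y**3/2 + 5*y**2/4 + y/4) - 2)/4

Any candidate G(y) must reproduce the stated G'(y) exactly.
A general antiderivative is -log(2*y**2 + 2)/4 - 3*sin(5*y**3/2 + 5*y**2/4 + y/4)/4 + C.
The condition gives C = -log(5/2)/4 + 3*sin(1/8)/4 + 1/2 - (-log(5/2)/4 + 3*sin(1/8)/4) = 1/2.
So G(y) = -(log(2*y**2 + 2) + 3*sin(5*y**3/2 + 5*y**2/4 + y/4) - 2)/4.
Check: d/dy[-(log(2*y**2 + 2) + 3*sin(5*y**3/2 + 5*y**2/4 + y/4) - 2)/4] = (-90*y**4*cos(5*y**3/2 + 5*y**2/4 + y/4) - 30*y**3*cos(5*y**3/2 + 5*y**2/4 + y/4) - 93*y**2*cos(5*y**3/2 + 5*y**2/4 + y/4) - 30*y*cos(5*y**3/2 + 5*y**2/4 + y/4) - 8*y - 3*cos(5*y**3/2 + 5*y**2/4 + y/4))/(16*y**2 + 16) = G'(y).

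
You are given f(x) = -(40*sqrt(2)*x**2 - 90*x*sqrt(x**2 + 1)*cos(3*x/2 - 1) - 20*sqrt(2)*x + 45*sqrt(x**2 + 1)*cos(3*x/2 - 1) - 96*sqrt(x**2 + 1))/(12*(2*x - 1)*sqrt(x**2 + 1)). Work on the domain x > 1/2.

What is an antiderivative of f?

Differentiate the proposed F(x) back; it has to land on f(x) exactly.
Check: d/dx[-5*sqrt(2*x**2 + 2)/3 + 4*log(4*x - 2) + 5*sin(3*x/2 - 1)/2] = (-40*sqrt(2)*x**2 + 90*x*sqrt(x**2 + 1)*cos(3*x/2 - 1) + 20*sqrt(2)*x - 45*sqrt(x**2 + 1)*cos(3*x/2 - 1) + 96*sqrt(x**2 + 1))/(24*x*sqrt(x**2 + 1) - 12*sqrt(x**2 + 1)), which equals f(x).

An antiderivative is F(x) = -5*sqrt(2*x**2 + 2)/3 + 4*log(4*x - 2) + 5*sin(3*x/2 - 1)/2.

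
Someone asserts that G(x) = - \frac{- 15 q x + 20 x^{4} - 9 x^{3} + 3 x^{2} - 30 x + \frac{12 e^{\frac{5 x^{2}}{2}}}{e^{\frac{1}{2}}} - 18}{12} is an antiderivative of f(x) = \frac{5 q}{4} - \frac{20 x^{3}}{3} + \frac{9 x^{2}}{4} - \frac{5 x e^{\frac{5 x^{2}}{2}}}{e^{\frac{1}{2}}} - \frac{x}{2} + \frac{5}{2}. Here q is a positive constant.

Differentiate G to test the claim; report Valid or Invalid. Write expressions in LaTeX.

Valid - the claim checks out under differentiation.

d/dx[G] = \frac{15 q e^{\frac{1}{2}} - 80 x^{3} e^{\frac{1}{2}} + 27 x^{2} e^{\frac{1}{2}} - 60 x e^{\frac{5 x^{2}}{2}} - 6 x e^{\frac{1}{2}} + 30 e^{\frac{1}{2}}}{12 e^{\frac{1}{2}}}
This equals f(x) exactly, so the claim holds.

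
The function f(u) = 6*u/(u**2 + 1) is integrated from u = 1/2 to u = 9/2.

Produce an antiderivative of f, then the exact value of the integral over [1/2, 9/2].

The substitution w = 2*u**2 + 2 works: f is exactly (dF/dw)*(dw/du) for that inner function.
F(u) = 3*log(2*u**2 + 2) is an antiderivative of f.
Check: d/du[3*log(2*u**2 + 2)] = 6*u/(u**2 + 1) = f(u).
F(9/2) = 3*log(85/2); F(1/2) = 3*log(5/2).
Integral = F(9/2) - F(1/2) = -3*log(5/2) + 3*log(85/2).

Antiderivative: F(u) = 3*log(2*u**2 + 2); value = -3*log(5/2) + 3*log(85/2)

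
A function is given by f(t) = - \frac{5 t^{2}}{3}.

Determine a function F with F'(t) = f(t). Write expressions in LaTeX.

For F(t) to be correct the identity F'(t) - f(t) = 0 must hold.
Check: d/dt[- \frac{5 t^{3}}{9}] = - \frac{5 t^{2}}{3} = f(t).

An antiderivative is F(t) = - \frac{5 t^{3}}{9}.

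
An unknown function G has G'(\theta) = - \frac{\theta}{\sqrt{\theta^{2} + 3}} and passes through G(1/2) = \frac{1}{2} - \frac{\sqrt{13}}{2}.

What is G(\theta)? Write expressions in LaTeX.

The substitution u = \theta^{2} + 3 works: G'(\theta) is exactly (dG/du)*(du/d\theta) for that inner function.
A general antiderivative is - \sqrt{\theta^{2} + 3} + C.
The condition gives C = \frac{1}{2} - \frac{\sqrt{13}}{2} - (- \frac{\sqrt{13}}{2}) = \frac{1}{2}.
So G(\theta) = \frac{1}{2} - \sqrt{\theta^{2} + 3}.
Check: d/d\theta[\frac{1}{2} - \sqrt{\theta^{2} + 3}] = - \frac{\theta}{\sqrt{\theta^{2} + 3}} = G'(\theta).

G(\theta) = \frac{1}{2} - \sqrt{\theta^{2} + 3}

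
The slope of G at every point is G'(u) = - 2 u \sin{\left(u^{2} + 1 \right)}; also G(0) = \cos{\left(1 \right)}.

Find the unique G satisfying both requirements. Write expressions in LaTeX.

G'(u) matches the chain-rule pattern g'(h)*h' with inner function h(u) = u^{2} + 1; substituting w = h(u) collapses the integral.
A general antiderivative is \cos{\left(u^{2} + 1 \right)} + C.
The condition gives C = \cos{\left(1 \right)} - (\cos{\left(1 \right)}) = 0.
So G(u) = \cos{\left(u^{2} + 1 \right)}.
Check: d/du[\cos{\left(u^{2} + 1 \right)}] = - 2 u \sin{\left(u^{2} + 1 \right)} = G'(u).

G(u) = \cos{\left(u^{2} + 1 \right)}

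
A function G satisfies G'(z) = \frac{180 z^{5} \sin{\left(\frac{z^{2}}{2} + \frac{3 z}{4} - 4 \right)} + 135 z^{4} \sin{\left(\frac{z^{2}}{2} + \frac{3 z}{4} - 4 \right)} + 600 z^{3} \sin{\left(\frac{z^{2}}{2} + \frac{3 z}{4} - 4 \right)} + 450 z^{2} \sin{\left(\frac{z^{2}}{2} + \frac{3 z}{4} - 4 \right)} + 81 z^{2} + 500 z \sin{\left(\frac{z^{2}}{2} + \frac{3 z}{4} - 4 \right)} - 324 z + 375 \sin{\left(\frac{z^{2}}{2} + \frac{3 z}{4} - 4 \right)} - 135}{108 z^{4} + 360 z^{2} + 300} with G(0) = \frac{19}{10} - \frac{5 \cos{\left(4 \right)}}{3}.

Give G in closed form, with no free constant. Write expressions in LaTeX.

G(z) = \frac{\frac{3}{2} - \frac{3 z}{4}}{z^{2} + \frac{5}{3}} - \frac{5 \cos{\left(\frac{z^{2}}{2} + \frac{3 z}{4} - 4 \right)}}{3} + 1

Since d/dz undoes antidifferentiation here, G(z) must give back the stated G'(z).
A general antiderivative is \frac{\frac{3}{2} - \frac{3 z}{4}}{z^{2} + \frac{5}{3}} - \frac{5 \cos{\left(\frac{z^{2}}{2} + \frac{3 z}{4} - 4 \right)}}{3} + C.
The condition gives C = \frac{19}{10} - \frac{5 \cos{\left(4 \right)}}{3} - (\frac{9}{10} - \frac{5 \cos{\left(4 \right)}}{3}) = 1.
So G(z) = \frac{\frac{3}{2} - \frac{3 z}{4}}{z^{2} + \frac{5}{3}} - \frac{5 \cos{\left(\frac{z^{2}}{2} + \frac{3 z}{4} - 4 \right)}}{3} + 1.
Check: d/dz[\frac{\frac{3}{2} - \frac{3 z}{4}}{z^{2} + \frac{5}{3}} - \frac{5 \cos{\left(\frac{z^{2}}{2} + \frac{3 z}{4} - 4 \right)}}{3} + 1] = \frac{180 z^{5} \sin{\left(\frac{z^{2}}{2} + \frac{3 z}{4} - 4 \right)} + 135 z^{4} \sin{\left(\frac{z^{2}}{2} + \frac{3 z}{4} - 4 \right)} + 600 z^{3} \sin{\left(\frac{z^{2}}{2} + \frac{3 z}{4} - 4 \right)} + 450 z^{2} \sin{\left(\frac{z^{2}}{2} + \frac{3 z}{4} - 4 \right)} + 81 z^{2} + 500 z \sin{\left(\frac{z^{2}}{2} + \frac{3 z}{4} - 4 \right)} - 324 z + 375 \sin{\left(\frac{z^{2}}{2} + \frac{3 z}{4} - 4 \right)} - 135}{108 z^{4} + 360 z^{2} + 300} = G'(z).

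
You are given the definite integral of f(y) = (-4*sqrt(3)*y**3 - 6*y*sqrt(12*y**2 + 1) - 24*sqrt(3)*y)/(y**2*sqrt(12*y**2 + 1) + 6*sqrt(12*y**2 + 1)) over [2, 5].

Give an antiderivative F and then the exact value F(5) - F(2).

Since d/dy undoes antidifferentiation here, F'(y) = f(y) is required of F(y).
F(y) = -sqrt(4*y**2 + 1/3) - 3*log(y**2 + 6) is an antiderivative of f.
Check: d/dy[-sqrt(4*y**2 + 1/3) - 3*log(y**2 + 6)] = (-4*sqrt(3)*y**3 - 6*y*sqrt(12*y**2 + 1) - 24*sqrt(3)*y)/(y**2*sqrt(12*y**2 + 1) + 6*sqrt(12*y**2 + 1)) = f(y).
F(5) = -3*log(31) - sqrt(903)/3; F(2) = -3*log(10) - 7*sqrt(3)/3.
Integral = F(5) - F(2) = -3*log(31) - sqrt(903)/3 + 7*sqrt(3)/3 + 3*log(10).

Antiderivative: F(y) = -sqrt(4*y**2 + 1/3) - 3*log(y**2 + 6); value = -3*log(31) - sqrt(903)/3 + 7*sqrt(3)/3 + 3*log(10)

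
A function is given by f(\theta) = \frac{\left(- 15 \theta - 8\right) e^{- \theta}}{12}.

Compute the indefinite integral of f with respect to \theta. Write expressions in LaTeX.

F(\theta) = \frac{5 \theta e^{- \theta}}{4} + \frac{23 e^{- \theta}}{12} + C

Recognize the product-rule pattern: f = u'v + uv' with u = \frac{5 \theta}{4} + \frac{23}{12}, v = e^{- \theta}, so integration by parts undoes it.
Check: d/d\theta[\frac{5 \theta e^{- \theta}}{4} + \frac{23 e^{- \theta}}{12}] = \frac{\left(- 15 \theta - 8\right) e^{- \theta}}{12} = f(\theta).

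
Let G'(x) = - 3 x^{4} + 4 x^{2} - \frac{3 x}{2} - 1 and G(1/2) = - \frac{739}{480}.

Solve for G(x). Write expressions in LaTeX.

G(x) = - \frac{36 x^{5} - 80 x^{3} + 45 x^{2} + 60 x + 60}{60}

The integrand splits into summands that can be handled one at a time.
A general antiderivative is - \frac{3 x^{5}}{5} + \frac{4 x^{3}}{3} - \frac{3 x^{2}}{4} - x + C.
The condition gives C = - \frac{739}{480} - (- \frac{259}{480}) = -1.
So G(x) = - \frac{36 x^{5} - 80 x^{3} + 45 x^{2} + 60 x + 60}{60}.
Check: d/dx[- \frac{36 x^{5} - 80 x^{3} + 45 x^{2} + 60 x + 60}{60}] = - 3 x^{4} + 4 x^{2} - \frac{3 x}{2} - 1 = G'(x).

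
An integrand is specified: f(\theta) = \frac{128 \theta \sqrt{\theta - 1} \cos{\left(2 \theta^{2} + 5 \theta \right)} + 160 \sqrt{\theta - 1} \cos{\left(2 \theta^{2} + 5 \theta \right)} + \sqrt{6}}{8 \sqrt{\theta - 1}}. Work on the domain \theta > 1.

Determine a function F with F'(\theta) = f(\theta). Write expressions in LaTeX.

An antiderivative F(\theta) passes only if d/d\theta[F] lands on f(\theta) exactly.
Check: d/d\theta[\frac{\sqrt{6} \sqrt{\theta - 1}}{4} + 4 \sin{\left(2 \theta^{2} + 5 \theta \right)}] = \frac{128 \theta \sqrt{\theta - 1} \cos{\left(2 \theta^{2} + 5 \theta \right)} + 160 \sqrt{\theta - 1} \cos{\left(2 \theta^{2} + 5 \theta \right)} + \sqrt{6}}{8 \sqrt{\theta - 1}} = f(\theta).

An antiderivative is F(\theta) = \frac{\sqrt{6} \sqrt{\theta - 1}}{4} + 4 \sin{\left(2 \theta^{2} + 5 \theta \right)}.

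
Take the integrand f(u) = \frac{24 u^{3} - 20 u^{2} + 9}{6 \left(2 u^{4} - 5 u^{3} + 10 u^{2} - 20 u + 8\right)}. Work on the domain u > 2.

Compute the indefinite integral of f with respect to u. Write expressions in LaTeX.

The denominator factors as 6 \left(u - 2\right) \left(2 u - 1\right) \left(u^{2} + 4\right); partial fractions split f into directly integrable pieces: \frac{1021 u + 1386}{816 \left(u^{2} + 4\right)} - \frac{28}{153 \left(2 u - 1\right)} + \frac{121}{144 \left(u - 2\right)}.
Check: d/du[\frac{121 \log{\left(u - 2 \right)}}{144} - \frac{14 \log{\left(u - \frac{1}{2} \right)}}{153} + \frac{1021 \log{\left(u^{2} + 4 \right)}}{1632} + \frac{231 \operatorname{atan}{\left(\frac{u}{2} \right)}}{272}] = \frac{24 u^{3} - 20 u^{2} + 9}{12 u^{4} - 30 u^{3} + 60 u^{2} - 120 u + 48}, which equals f(u).

F(u) = \frac{121 \log{\left(u - 2 \right)}}{144} - \frac{14 \log{\left(u - \frac{1}{2} \right)}}{153} + \frac{1021 \log{\left(u^{2} + 4 \right)}}{1632} + \frac{231 \operatorname{atan}{\left(\frac{u}{2} \right)}}{272} + C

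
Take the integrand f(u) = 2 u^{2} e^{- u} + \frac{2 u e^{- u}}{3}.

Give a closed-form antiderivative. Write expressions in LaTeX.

f has the shape v'r + vr' for v = - 2 u^{2} - \frac{14 u}{3} - \frac{14}{3} and r = e^{- u} — it is the derivative of the product v*r.
Check: d/du[\frac{\left(- 6 u^{2} - 14 u - 14\right) e^{- u}}{3}] = \frac{\left(6 u^{2} + 2 u\right) e^{- u}}{3}, which equals f(u).

An antiderivative is F(u) = \frac{\left(- 6 u^{2} - 14 u - 14\right) e^{- u}}{3}.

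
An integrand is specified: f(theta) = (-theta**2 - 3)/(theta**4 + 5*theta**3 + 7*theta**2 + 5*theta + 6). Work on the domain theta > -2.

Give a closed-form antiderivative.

An antiderivative is F(theta) = (-14*log(theta + 2) + 12*log(theta + 3) + log(theta**2 + 1) - 2*atan(theta))/10.

Factor the denominator ((theta + 2)*(theta + 3)*(theta**2 + 1)) and decompose: f = (theta - 1)/(5*(theta**2 + 1)) + 6/(5*(theta + 3)) - 7/(5*(theta + 2)); each piece integrates to a log, atan, or power term.
Check: d/dtheta[(-14*log(theta + 2) + 12*log(theta + 3) + log(theta**2 + 1) - 2*atan(theta))/10] = (-theta**2 - 3)/(theta**4 + 5*theta**3 + 7*theta**2 + 5*theta + 6) = f(theta).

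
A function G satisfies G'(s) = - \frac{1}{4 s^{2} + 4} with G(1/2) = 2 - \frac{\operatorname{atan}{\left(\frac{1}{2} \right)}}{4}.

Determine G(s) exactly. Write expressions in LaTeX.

Differentiate the proposed G(s) back; it has to land on the given G'(s).
A general antiderivative is - \frac{\operatorname{atan}{\left(s \right)}}{4} + C.
The condition gives C = 2 - \frac{\operatorname{atan}{\left(\frac{1}{2} \right)}}{4} - (- \frac{\operatorname{atan}{\left(\frac{1}{2} \right)}}{4}) = 2.
So G(s) = 2 - \frac{\operatorname{atan}{\left(s \right)}}{4}.
Check: d/ds[2 - \frac{\operatorname{atan}{\left(s \right)}}{4}] = - \frac{1}{4 s^{2} + 4} = G'(s).

G(s) = 2 - \frac{\operatorname{atan}{\left(s \right)}}{4}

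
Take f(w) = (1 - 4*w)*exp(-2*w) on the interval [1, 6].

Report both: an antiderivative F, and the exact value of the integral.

Antiderivative: F(w) = (4*w + 1)*exp(-2*w)/2; value = -5*exp(-2)/2 + 25*exp(-12)/2

Recognize the product-rule pattern: f = u'v + uv' with u = 2*w + 1/2, v = exp(-2*w), so integration by parts undoes it.
F(w) = (4*w + 1)*exp(-2*w)/2 is an antiderivative of f.
Check: d/dw[(4*w + 1)*exp(-2*w)/2] = (1 - 4*w)*exp(-2*w) = f(w).
F(6) = 25*exp(-12)/2; F(1) = 5*exp(-2)/2.
Integral = F(6) - F(1) = -5*exp(-2)/2 + 25*exp(-12)/2.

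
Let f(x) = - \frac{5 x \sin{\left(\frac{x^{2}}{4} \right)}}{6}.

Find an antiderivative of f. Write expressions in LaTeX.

An antiderivative is F(x) = \frac{5 \cos{\left(\frac{x^{2}}{4} \right)}}{3}.

f matches the chain-rule pattern g'(h)*h' with inner function h(x) = \frac{x^{2}}{4}; substituting u = h(x) collapses the integral.
Check: d/dx[\frac{5 \cos{\left(\frac{x^{2}}{4} \right)}}{3}] = - \frac{5 x \sin{\left(\frac{x^{2}}{4} \right)}}{6} = f(x).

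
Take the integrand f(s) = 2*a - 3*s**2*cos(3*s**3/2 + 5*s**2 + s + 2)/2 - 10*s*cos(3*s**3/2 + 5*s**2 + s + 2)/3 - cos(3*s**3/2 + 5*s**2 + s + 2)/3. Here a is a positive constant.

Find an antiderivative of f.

Integrate term by term and add the pieces.
Check: d/ds[2*a*s - sin(3*s**3/2 + 5*s**2 + s + 2)/3] = 2*a - 3*s**2*cos(3*s**3/2 + 5*s**2 + s + 2)/2 - 10*s*cos(3*s**3/2 + 5*s**2 + s + 2)/3 - cos(3*s**3/2 + 5*s**2 + s + 2)/3 = f(s).

An antiderivative is F(s) = 2*a*s - sin(3*s**3/2 + 5*s**2 + s + 2)/3.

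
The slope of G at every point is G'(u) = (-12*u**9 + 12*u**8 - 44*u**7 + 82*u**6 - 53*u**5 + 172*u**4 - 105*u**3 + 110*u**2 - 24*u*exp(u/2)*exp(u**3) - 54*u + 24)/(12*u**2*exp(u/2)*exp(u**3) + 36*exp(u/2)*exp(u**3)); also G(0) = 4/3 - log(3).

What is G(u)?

For G(u) to be correct, d/du[G] must agree with the stated G'(u) identically.
A general antiderivative is (u**5 - u**4 + u**3/2 - 2*u**2 + u - 2)*exp(-u**3 - u/2)/3 - log(u**2 + 3) + C.
The condition gives C = 4/3 - log(3) - (-log(3) - 2/3) = 2.
So G(u) = u**5*exp(-u/2)*exp(-u**3)/3 - u**4*exp(-u/2)*exp(-u**3)/3 + u**3*exp(-u/2)*exp(-u**3)/6 - 2*u**2*exp(-u/2)*exp(-u**3)/3 + u*exp(-u/2)*exp(-u**3)/3 - log(u**2 + 3) + 2 - 2*exp(-u/2)*exp(-u**3)/3.
Check: d/du[u**5*exp(-u/2)*exp(-u**3)/3 - u**4*exp(-u/2)*exp(-u**3)/3 + u**3*exp(-u/2)*exp(-u**3)/6 - 2*u**2*exp(-u/2)*exp(-u**3)/3 + u*exp(-u/2)*exp(-u**3)/3 - log(u**2 + 3) + 2 - 2*exp(-u/2)*exp(-u**3)/3] = (-12*u**9 + 12*u**8 - 44*u**7 + 82*u**6 - 53*u**5 + 172*u**4 - 105*u**3 + 110*u**2 - 24*u*exp(u/2)*exp(u**3) - 54*u + 24)/(12*u**2*exp(u/2)*exp(u**3) + 36*exp(u/2)*exp(u**3)) = G'(u).

G(u) = u**5*exp(-u/2)*exp(-u**3)/3 - u**4*exp(-u/2)*exp(-u**3)/3 + u**3*exp(-u/2)*exp(-u**3)/6 - 2*u**2*exp(-u/2)*exp(-u**3)/3 + u*exp(-u/2)*exp(-u**3)/3 - log(u**2 + 3) + 2 - 2*exp(-u/2)*exp(-u**3)/3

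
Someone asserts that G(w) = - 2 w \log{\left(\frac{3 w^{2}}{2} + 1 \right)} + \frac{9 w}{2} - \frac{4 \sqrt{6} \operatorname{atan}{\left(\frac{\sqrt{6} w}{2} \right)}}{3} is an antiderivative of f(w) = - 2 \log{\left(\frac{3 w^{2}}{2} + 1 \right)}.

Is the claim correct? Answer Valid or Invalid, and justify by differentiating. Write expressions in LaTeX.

Invalid: d/dw[G] - f = \frac{1}{2}, which is not 0.

d/dw[G] = \frac{1}{2} - 2 \log{\left(\frac{3 w^{2}}{2} + 1 \right)}
d/dw[G] - f(w) = \frac{1}{2} != 0.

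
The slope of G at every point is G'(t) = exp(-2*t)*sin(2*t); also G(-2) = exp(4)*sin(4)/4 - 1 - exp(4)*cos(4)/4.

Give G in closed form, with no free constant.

A candidate passes only if d/dt[G] lands on the given G'(t) exactly.
A general antiderivative is -exp(-2*t)*sin(2*t)/4 - exp(-2*t)*cos(2*t)/4 + C.
The condition gives C = exp(4)*sin(4)/4 - 1 - exp(4)*cos(4)/4 - (exp(4)*sin(4)/4 - exp(4)*cos(4)/4) = -1.
So G(t) = -(4*exp(2*t) + sin(2*t) + cos(2*t))*exp(-2*t)/4.
Check: d/dt[-(4*exp(2*t) + sin(2*t) + cos(2*t))*exp(-2*t)/4] = exp(-2*t)*sin(2*t) = G'(t).

G(t) = -(4*exp(2*t) + sin(2*t) + cos(2*t))*exp(-2*t)/4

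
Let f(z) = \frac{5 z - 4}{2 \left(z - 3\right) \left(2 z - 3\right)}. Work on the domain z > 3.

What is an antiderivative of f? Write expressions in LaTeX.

Factor the denominator (2 \left(z - 3\right) \left(2 z - 3\right)) and decompose: f = - \frac{7}{6 \left(2 z - 3\right)} + \frac{11}{6 \left(z - 3\right)}; each piece integrates to a log, atan, or power term.
Check: d/dz[\frac{11 \log{\left(z - 3 \right)}}{6} - \frac{7 \log{\left(z - \frac{3}{2} \right)}}{12}] = \frac{5 z - 4}{4 z^{2} - 18 z + 18}, which equals f(z).

An antiderivative is F(z) = \frac{11 \log{\left(z - 3 \right)}}{6} - \frac{7 \log{\left(z - \frac{3}{2} \right)}}{12}.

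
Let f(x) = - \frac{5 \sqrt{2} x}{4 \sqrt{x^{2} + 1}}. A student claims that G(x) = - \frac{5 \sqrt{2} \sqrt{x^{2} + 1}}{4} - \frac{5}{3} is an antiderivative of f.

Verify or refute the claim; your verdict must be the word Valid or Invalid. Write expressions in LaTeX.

Valid: G'(x) = f(x).

d/dx[G] = - \frac{5 \sqrt{2} x}{4 \sqrt{x^{2} + 1}}
This equals f(x) exactly, so the claim holds.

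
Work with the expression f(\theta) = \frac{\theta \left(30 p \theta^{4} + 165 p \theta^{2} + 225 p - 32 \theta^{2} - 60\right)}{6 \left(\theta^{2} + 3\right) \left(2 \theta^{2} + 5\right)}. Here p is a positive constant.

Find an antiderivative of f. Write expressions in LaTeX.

An antiderivative is F(\theta) = \frac{15 p \theta^{2} + 20 \log{\left(\theta^{2} + \frac{5}{2} \right)} - 36 \log{\left(2 \theta^{2} + 6 \right)}}{12}.

For F(\theta) to be correct the identity F'(\theta) - f(\theta) = 0 must hold.
Check: d/d\theta[\frac{15 p \theta^{2} + 20 \log{\left(\theta^{2} + \frac{5}{2} \right)} - 36 \log{\left(2 \theta^{2} + 6 \right)}}{12}] = \frac{30 p \theta^{5} + 165 p \theta^{3} + 225 p \theta - 32 \theta^{3} - 60 \theta}{12 \theta^{4} + 66 \theta^{2} + 90}, which equals f(\theta).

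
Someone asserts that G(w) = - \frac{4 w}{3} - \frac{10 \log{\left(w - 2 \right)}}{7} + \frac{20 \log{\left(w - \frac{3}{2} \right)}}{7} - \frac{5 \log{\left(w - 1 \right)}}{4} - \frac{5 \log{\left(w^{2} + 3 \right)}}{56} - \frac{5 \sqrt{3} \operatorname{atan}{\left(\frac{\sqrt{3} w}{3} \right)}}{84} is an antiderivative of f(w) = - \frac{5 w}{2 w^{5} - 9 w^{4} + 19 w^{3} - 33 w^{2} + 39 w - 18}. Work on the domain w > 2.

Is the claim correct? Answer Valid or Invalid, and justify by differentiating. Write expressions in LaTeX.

Invalid: d/dw[G] - f = - \frac{4}{3}, which is not 0.

d/dw[G] = \frac{- 8 w^{5} + 36 w^{4} - 76 w^{3} + 132 w^{2} - 171 w + 72}{6 w^{5} - 27 w^{4} + 57 w^{3} - 99 w^{2} + 117 w - 54}
d/dw[G] - f(w) = - \frac{4}{3} != 0.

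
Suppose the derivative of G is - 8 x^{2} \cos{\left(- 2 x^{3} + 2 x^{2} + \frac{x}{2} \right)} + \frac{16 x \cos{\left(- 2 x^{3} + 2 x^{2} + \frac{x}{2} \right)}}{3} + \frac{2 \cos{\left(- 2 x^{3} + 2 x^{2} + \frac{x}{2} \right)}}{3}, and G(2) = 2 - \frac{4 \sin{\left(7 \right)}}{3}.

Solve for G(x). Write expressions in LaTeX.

The substitution u = - 2 x^{3} + 2 x^{2} + \frac{x}{2} works: G'(x) is exactly (dG/du)*(du/dx) for that inner function.
A general antiderivative is \frac{4 \sin{\left(- 2 x^{3} + 2 x^{2} + \frac{x}{2} \right)}}{3} + C.
The condition gives C = 2 - \frac{4 \sin{\left(7 \right)}}{3} - (- \frac{4 \sin{\left(7 \right)}}{3}) = 2.
So G(x) = \frac{4 \sin{\left(- 2 x^{3} + 2 x^{2} + \frac{x}{2} \right)}}{3} + 2.
Check: d/dx[\frac{4 \sin{\left(- 2 x^{3} + 2 x^{2} + \frac{x}{2} \right)}}{3} + 2] = - 8 x^{2} \cos{\left(- 2 x^{3} + 2 x^{2} + \frac{x}{2} \right)} + \frac{16 x \cos{\left(- 2 x^{3} + 2 x^{2} + \frac{x}{2} \right)}}{3} + \frac{2 \cos{\left(- 2 x^{3} + 2 x^{2} + \frac{x}{2} \right)}}{3} = G'(x).

G(x) = \frac{4 \sin{\left(- 2 x^{3} + 2 x^{2} + \frac{x}{2} \right)}}{3} + 2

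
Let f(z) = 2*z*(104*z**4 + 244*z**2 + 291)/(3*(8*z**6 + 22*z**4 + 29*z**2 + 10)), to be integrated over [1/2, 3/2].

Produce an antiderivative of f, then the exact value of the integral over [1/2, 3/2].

An antiderivative F(z) passes only if d/dz[F] lands on f(z) exactly.
F(z) = (15*log(2*z**2 + 1) - log(2*z**4/3 + 3*z**2/2 + 5/3))/3 is an antiderivative of f.
Check: d/dz[(15*log(2*z**2 + 1) - log(2*z**4/3 + 3*z**2/2 + 5/3))/3] = (208*z**5 + 488*z**3 + 582*z)/(24*z**6 + 66*z**4 + 87*z**2 + 30), which equals f(z).
F(3/2) = -log(101/12)/3 + 5*log(11/2); F(1/2) = -log(25/12)/3 + 5*log(3/2).
Integral = F(3/2) - F(1/2) = -5*log(3/2) - log(101/12)/3 + log(25/12)/3 + 5*log(11/2).

Antiderivative: F(z) = (15*log(2*z**2 + 1) - log(2*z**4/3 + 3*z**2/2 + 5/3))/3; value = -5*log(3/2) - log(101/12)/3 + log(25/12)/3 + 5*log(11/2)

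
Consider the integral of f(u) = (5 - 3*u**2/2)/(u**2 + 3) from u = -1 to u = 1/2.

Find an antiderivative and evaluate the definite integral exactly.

Antiderivative: F(u) = -(9*u - 19*sqrt(3)*atan(sqrt(3)*u/3))/6; value = -9/4 + 19*sqrt(3)*atan(sqrt(3)/6)/6 + 19*sqrt(3)*pi/36

Recover f(u) by differentiating a candidate F(u); any mismatch rules it out.
F(u) = -(9*u - 19*sqrt(3)*atan(sqrt(3)*u/3))/6 is an antiderivative of f.
Check: d/du[-(9*u - 19*sqrt(3)*atan(sqrt(3)*u/3))/6] = (10 - 3*u**2)/(2*u**2 + 6), which equals f(u).
F(1/2) = -3/4 + 19*sqrt(3)*atan(sqrt(3)/6)/6; F(-1) = -19*sqrt(3)*pi/36 + 3/2.
Integral = F(1/2) - F(-1) = -9/4 + 19*sqrt(3)*atan(sqrt(3)/6)/6 + 19*sqrt(3)*pi/36.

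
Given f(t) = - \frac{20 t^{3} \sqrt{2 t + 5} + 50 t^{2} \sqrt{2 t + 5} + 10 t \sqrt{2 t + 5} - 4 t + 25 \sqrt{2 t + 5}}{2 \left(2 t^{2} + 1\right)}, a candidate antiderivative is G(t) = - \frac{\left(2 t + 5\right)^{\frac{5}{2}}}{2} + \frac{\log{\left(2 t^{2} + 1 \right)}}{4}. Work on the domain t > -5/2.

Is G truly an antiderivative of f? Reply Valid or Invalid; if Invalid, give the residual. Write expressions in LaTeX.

Invalid: d/dt[G] - f = - \frac{t}{2 t^{2} + 1}, which is not 0.

d/dt[G] = \frac{- 20 t^{3} \sqrt{2 t + 5} - 50 t^{2} \sqrt{2 t + 5} - 10 t \sqrt{2 t + 5} + 2 t - 25 \sqrt{2 t + 5}}{4 t^{2} + 2}
d/dt[G] - f(t) = - \frac{t}{2 t^{2} + 1} != 0.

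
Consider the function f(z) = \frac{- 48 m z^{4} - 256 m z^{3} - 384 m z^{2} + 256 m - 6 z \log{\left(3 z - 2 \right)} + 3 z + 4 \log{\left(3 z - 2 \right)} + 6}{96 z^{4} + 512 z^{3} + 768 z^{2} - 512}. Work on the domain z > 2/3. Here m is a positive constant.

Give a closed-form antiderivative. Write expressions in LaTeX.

An antiderivative is F(z) = - \frac{m z}{2} + \frac{\log{\left(3 z - 2 \right)}}{8 \left(2 z + 4\right)^{2}}.

Check any antiderivative F(z) by computing F'(z) and comparing it with f(z).
Check: d/dz[- \frac{m z}{2} + \frac{\log{\left(3 z - 2 \right)}}{8 \left(2 z + 4\right)^{2}}] = \frac{- 48 m z^{4} - 256 m z^{3} - 384 m z^{2} + 256 m - 6 z \log{\left(3 z - 2 \right)} + 3 z + 4 \log{\left(3 z - 2 \right)} + 6}{96 z^{4} + 512 z^{3} + 768 z^{2} - 512} = f(z).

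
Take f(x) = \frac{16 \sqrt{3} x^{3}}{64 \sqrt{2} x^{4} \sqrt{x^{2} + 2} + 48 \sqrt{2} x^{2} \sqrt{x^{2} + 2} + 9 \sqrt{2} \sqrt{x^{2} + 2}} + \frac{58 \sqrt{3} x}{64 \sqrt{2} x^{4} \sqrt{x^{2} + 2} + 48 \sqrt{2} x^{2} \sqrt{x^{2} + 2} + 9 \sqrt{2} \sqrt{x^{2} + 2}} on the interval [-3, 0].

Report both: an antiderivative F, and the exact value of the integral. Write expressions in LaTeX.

Antiderivative: F(x) = - \frac{2 \sqrt{3} \sqrt{x^{2} + 2}}{8 \sqrt{2} x^{2} + 3 \sqrt{2}}; value = - \frac{2 \sqrt{3}}{3} + \frac{\sqrt{66}}{75}

f has the shape u'v + uv' for u = - \sqrt{\frac{3 x^{2}}{2} + 3} and v = \frac{1}{4 x^{2} + \frac{3}{2}} — it is the derivative of the product u*v.
F(x) = - \frac{2 \sqrt{3} \sqrt{x^{2} + 2}}{8 \sqrt{2} x^{2} + 3 \sqrt{2}} is an antiderivative of f.
Check: d/dx[- \frac{2 \sqrt{3} \sqrt{x^{2} + 2}}{8 \sqrt{2} x^{2} + 3 \sqrt{2}}] = \frac{8 \sqrt{6} x^{3} + 29 \sqrt{6} x}{64 x^{4} \sqrt{x^{2} + 2} + 48 x^{2} \sqrt{x^{2} + 2} + 9 \sqrt{x^{2} + 2}}, which equals f(x).
F(0) = - \frac{2 \sqrt{3}}{3}; F(-3) = - \frac{\sqrt{66}}{75}.
Integral = F(0) - F(-3) = - \frac{2 \sqrt{3}}{3} + \frac{\sqrt{66}}{75}.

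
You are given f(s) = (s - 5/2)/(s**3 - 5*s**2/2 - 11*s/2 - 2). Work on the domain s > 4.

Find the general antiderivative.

F(s) = log(s - 4)/15 + 4*log(s + 1/2)/3 - 7*log(s + 1)/5 + C

Factor the denominator ((s - 4)*(s + 1)*(2*s + 1)) and decompose: f = 8/(3*(2*s + 1)) - 7/(5*(s + 1)) + 1/(15*(s - 4)); each piece integrates to a log, atan, or power term.
Check: d/ds[log(s - 4)/15 + 4*log(s + 1/2)/3 - 7*log(s + 1)/5] = (2*s - 5)/(2*s**3 - 5*s**2 - 11*s - 4), which equals f(s).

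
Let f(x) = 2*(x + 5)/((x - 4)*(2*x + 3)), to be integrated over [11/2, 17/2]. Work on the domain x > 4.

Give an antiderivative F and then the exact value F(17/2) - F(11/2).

Antiderivative: F(x) = 18*log(x - 4)/11 - 7*log(x + 3/2)/11; value = -7*log(10)/11 - 18*log(3/2)/11 + 7*log(7)/11 + 18*log(9/2)/11

Factor the denominator ((x - 4)*(2*x + 3)) and decompose: f = -14/(11*(2*x + 3)) + 18/(11*(x - 4)); each piece integrates to a log, atan, or power term.
F(x) = 18*log(x - 4)/11 - 7*log(x + 3/2)/11 is an antiderivative of f.
Check: d/dx[18*log(x - 4)/11 - 7*log(x + 3/2)/11] = (2*x + 10)/(2*x**2 - 5*x - 12), which equals f(x).
F(17/2) = -7*log(10)/11 + 18*log(9/2)/11; F(11/2) = -7*log(7)/11 + 18*log(3/2)/11.
Integral = F(17/2) - F(11/2) = -7*log(10)/11 - 18*log(3/2)/11 + 7*log(7)/11 + 18*log(9/2)/11.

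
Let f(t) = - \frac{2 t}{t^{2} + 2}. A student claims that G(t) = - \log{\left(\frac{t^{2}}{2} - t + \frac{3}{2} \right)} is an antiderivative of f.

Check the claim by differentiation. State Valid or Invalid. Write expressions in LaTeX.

Invalid: d/dt[G] - f = \frac{- 2 t^{2} + 2 t + 4}{t^{4} - 2 t^{3} + 5 t^{2} - 4 t + 6}, which is not 0.

d/dt[G] = \frac{2 - 2 t}{t^{2} - 2 t + 3}
d/dt[G] - f(t) = \frac{- 2 t^{2} + 2 t + 4}{t^{4} - 2 t^{3} + 5 t^{2} - 4 t + 6} != 0.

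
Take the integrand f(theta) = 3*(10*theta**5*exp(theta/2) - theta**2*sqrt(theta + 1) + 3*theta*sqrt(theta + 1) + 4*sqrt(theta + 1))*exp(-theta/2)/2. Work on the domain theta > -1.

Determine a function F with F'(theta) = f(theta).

For F(theta) to be correct the identity F'(theta) - f(theta) = 0 must hold.
Check: d/dtheta[5*theta**6/2 + 3*(theta + 1)**(5/2)*exp(-theta/2)] = (30*theta**5*exp(theta/2) - 3*theta**2*sqrt(theta + 1) + 9*theta*sqrt(theta + 1) + 12*sqrt(theta + 1))*exp(-theta/2)/2, which equals f(theta).

An antiderivative is F(theta) = 5*theta**6/2 + 3*(theta + 1)**(5/2)*exp(-theta/2).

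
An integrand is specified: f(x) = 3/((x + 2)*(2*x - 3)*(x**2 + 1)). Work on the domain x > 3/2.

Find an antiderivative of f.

An antiderivative is F(x) = 12*log(x - 3/2)/91 - 3*log(x + 2)/35 - 3*log(x**2 + 1)/130 - 24*atan(x)/65.

The denominator factors as (x + 2)*(2*x - 3)*(x**2 + 1); partial fractions split f into directly integrable pieces: -3*(x + 8)/(65*(x**2 + 1)) + 24/(91*(2*x - 3)) - 3/(35*(x + 2)).
Check: d/dx[12*log(x - 3/2)/91 - 3*log(x + 2)/35 - 3*log(x**2 + 1)/130 - 24*atan(x)/65] = 3/(2*x**4 + x**3 - 4*x**2 + x - 6), which equals f(x).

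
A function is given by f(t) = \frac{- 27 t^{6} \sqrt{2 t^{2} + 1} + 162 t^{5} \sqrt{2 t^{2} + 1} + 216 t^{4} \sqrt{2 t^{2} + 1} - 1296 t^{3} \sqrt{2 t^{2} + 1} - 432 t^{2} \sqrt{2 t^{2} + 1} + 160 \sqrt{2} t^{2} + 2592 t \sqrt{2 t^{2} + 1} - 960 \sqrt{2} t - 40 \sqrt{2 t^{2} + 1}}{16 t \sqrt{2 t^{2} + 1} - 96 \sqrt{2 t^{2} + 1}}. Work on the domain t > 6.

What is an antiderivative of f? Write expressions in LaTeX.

An antiderivative is F(t) = \frac{- 9 \left(t^{2} - 4\right)^{3} + 160 \sqrt{2} \sqrt{2 t^{2} + 1} - 80 \log{\left(t - 6 \right)}}{32}.

Recover f(t) by differentiating a candidate F(t); any mismatch rules it out.
Check: d/dt[\frac{- 9 \left(t^{2} - 4\right)^{3} + 160 \sqrt{2} \sqrt{2 t^{2} + 1} - 80 \log{\left(t - 6 \right)}}{32}] = \frac{- 27 t^{6} \sqrt{2 t^{2} + 1} + 162 t^{5} \sqrt{2 t^{2} + 1} + 216 t^{4} \sqrt{2 t^{2} + 1} - 1296 t^{3} \sqrt{2 t^{2} + 1} - 432 t^{2} \sqrt{2 t^{2} + 1} + 160 \sqrt{2} t^{2} + 2592 t \sqrt{2 t^{2} + 1} - 960 \sqrt{2} t - 40 \sqrt{2 t^{2} + 1}}{16 t \sqrt{2 t^{2} + 1} - 96 \sqrt{2 t^{2} + 1}} = f(t).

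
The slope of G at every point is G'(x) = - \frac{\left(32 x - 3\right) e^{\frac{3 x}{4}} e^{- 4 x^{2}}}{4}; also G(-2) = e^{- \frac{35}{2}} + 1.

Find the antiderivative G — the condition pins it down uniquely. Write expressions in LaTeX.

The substitution u = - 4 x^{2} + \frac{3 x}{4} works: G'(x) is exactly (dG/du)*(du/dx) for that inner function.
A general antiderivative is e^{- 4 x^{2} + \frac{3 x}{4}} + C.
The condition gives C = e^{- \frac{35}{2}} + 1 - (e^{- \frac{35}{2}}) = 1.
So G(x) = e^{\frac{3 x}{4}} e^{- 4 x^{2}} + 1.
Check: d/dx[e^{\frac{3 x}{4}} e^{- 4 x^{2}} + 1] = \frac{\left(- 32 x e^{\frac{3 x}{4}} + 3 e^{\frac{3 x}{4}}\right) e^{- 4 x^{2}}}{4}, which equals G'(x).

G(x) = e^{\frac{3 x}{4}} e^{- 4 x^{2}} + 1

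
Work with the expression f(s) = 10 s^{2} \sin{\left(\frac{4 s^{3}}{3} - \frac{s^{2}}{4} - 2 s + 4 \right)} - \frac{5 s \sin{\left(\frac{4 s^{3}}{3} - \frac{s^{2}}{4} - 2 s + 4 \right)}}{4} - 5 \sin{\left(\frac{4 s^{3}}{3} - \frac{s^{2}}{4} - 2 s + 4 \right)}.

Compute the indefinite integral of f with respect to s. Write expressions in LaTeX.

The substitution u = \frac{4 s^{3}}{3} - \frac{s^{2}}{4} - 2 s + 4 works: f is exactly (dF/du)*(du/ds) for that inner function.
Check: d/ds[- \frac{5 \cos{\left(\frac{4 s^{3}}{3} - \frac{s^{2}}{4} - 2 s + 4 \right)}}{2}] = 10 s^{2} \sin{\left(\frac{4 s^{3}}{3} - \frac{s^{2}}{4} - 2 s + 4 \right)} - \frac{5 s \sin{\left(\frac{4 s^{3}}{3} - \frac{s^{2}}{4} - 2 s + 4 \right)}}{4} - 5 \sin{\left(\frac{4 s^{3}}{3} - \frac{s^{2}}{4} - 2 s + 4 \right)} = f(s).

F(s) = - \frac{5 \cos{\left(\frac{4 s^{3}}{3} - \frac{s^{2}}{4} - 2 s + 4 \right)}}{2} + C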